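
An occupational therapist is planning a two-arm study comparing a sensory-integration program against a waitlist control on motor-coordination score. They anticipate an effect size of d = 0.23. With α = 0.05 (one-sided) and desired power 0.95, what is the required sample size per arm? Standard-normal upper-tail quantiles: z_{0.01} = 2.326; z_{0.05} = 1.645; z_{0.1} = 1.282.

For two independent groups with equal n: n = 2·((z_{α} + z_β) / d)².
z_{α} + z_β = 1.645 + 1.645 = 3.290.
n = 2 × (3.290 / 0.23)² = 2 × 14.304² = 2 × 204.61 = 409.2.
Round up to the next whole participant.

n = 410 per group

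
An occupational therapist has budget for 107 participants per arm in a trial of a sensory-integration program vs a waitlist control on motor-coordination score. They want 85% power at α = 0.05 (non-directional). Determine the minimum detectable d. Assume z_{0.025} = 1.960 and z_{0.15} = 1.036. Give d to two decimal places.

d_min ≈ 0.41

For two independent groups of n = 107 each: d_min = (z_{α/2} + z_β)·√(2/n).
z-sum = 1.960 + 1.036 = 2.996.
d_min = 2.996 × √(2/107) = 2.996 × 0.1367 = 0.410.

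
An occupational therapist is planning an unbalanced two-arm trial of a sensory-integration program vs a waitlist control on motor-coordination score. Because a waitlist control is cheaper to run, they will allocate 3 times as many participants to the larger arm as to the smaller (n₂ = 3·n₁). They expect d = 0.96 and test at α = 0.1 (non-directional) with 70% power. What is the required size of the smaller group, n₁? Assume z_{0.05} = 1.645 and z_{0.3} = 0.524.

With allocation ratio k = n₂/n₁ = 3, Var(x̄₁−x̄₂) = σ²(1/n₁ + 1/(k·n₁)) = σ²·(k+1)/(k·n₁).
So n₁ = (1 + 1/k)·((z_{α/2} + z_β)/d)² = 1.333 × (2.169/0.96)².
n₁ = 1.333 × 5.10 = 6.8.
Round up: n₁ = 7, giving n₂ = 3 × 7 = 21.

n₁ = 7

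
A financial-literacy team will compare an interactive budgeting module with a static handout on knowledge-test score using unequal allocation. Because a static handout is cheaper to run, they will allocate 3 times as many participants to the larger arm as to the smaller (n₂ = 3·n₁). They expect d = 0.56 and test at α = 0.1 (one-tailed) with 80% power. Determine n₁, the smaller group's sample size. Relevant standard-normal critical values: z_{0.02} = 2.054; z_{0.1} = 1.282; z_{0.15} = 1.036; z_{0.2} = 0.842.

With allocation ratio k = n₂/n₁ = 3, Var(x̄₁−x̄₂) = σ²(1/n₁ + 1/(k·n₁)) = σ²·(k+1)/(k·n₁).
So n₁ = (1 + 1/k)·((z_{α} + z_β)/d)² = 1.333 × (2.124/0.56)².
n₁ = 1.333 × 14.39 = 19.2.
Round up: n₁ = 20, giving n₂ = 3 × 20 = 60.

n₁ = 20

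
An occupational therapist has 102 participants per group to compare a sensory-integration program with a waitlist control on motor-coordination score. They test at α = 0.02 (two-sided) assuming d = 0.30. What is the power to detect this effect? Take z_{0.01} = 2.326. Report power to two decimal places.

For two equal groups, power = Φ(d·√(n/2) − z_{α/2}).
d·√(n/2) = 0.30 × √(102/2) = 0.30 × 7.141 = 2.142.
z_β = 2.142 − 2.326 = -0.184.
Power = Φ(-0.184) = 0.427.

power ≈ 0.43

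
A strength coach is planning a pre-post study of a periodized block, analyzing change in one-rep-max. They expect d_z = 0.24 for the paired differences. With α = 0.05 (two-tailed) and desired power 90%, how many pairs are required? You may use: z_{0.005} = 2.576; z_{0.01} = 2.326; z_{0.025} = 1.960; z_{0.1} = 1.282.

n = 183 pairs

For a paired (one-sample on differences) test: n = ((z_{α/2} + z_β) / d)².
z_{α/2} + z_β = 1.960 + 1.282 = 3.242.
n = (3.242 / 0.24)² = 13.508² = 182.48.
Round up.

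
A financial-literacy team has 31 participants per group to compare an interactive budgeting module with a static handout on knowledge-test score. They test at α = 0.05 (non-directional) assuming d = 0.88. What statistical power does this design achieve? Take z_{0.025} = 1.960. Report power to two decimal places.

power ≈ 0.93

For two equal groups, power = Φ(d·√(n/2) − z_{α/2}).
d·√(n/2) = 0.88 × √(31/2) = 0.88 × 3.937 = 3.465.
z_β = 3.465 − 1.960 = 1.505.
Power = Φ(1.505) = 0.934.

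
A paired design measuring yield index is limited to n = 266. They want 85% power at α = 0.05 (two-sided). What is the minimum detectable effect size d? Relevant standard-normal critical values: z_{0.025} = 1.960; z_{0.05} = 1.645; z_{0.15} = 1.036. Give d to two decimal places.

For a single sample (or paired design) of n = 266: d_min = (z_{α/2} + z_β)/√n.
z-sum = 1.960 + 1.036 = 2.996.
d_min = 2.996 / √266 = 2.996 / 16.310 = 0.184.

d_min ≈ 0.18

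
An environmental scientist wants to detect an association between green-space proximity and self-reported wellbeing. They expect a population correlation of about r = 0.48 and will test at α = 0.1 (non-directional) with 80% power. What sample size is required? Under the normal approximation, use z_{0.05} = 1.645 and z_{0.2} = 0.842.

n = 26

Fisher's z: C = ½·ln((1+r)/(1−r)) = ½·ln(2.8462) = 0.5230.
n = ((z_{α/2} + z_β)/C)² + 3.
(1.645 + 0.842) / 0.5230 = 2.487 / 0.5230 = 4.755.
n = 4.755² + 3 = 22.61 + 3 = 25.6.
Round up.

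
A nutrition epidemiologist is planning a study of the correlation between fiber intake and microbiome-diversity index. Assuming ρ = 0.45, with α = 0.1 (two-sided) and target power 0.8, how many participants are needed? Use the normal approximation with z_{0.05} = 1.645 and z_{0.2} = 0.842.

n = 30

Fisher's z: C = ½·ln((1+r)/(1−r)) = ½·ln(2.6364) = 0.4847.
n = ((z_{α/2} + z_β)/C)² + 3.
(1.645 + 0.842) / 0.4847 = 2.487 / 0.4847 = 5.131.
n = 5.131² + 3 = 26.33 + 3 = 29.3.
Round up.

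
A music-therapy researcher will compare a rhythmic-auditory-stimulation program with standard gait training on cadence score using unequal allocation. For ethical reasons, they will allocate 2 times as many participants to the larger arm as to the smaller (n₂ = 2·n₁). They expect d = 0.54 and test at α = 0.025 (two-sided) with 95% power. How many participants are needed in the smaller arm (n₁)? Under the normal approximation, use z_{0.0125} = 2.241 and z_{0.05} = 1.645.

With allocation ratio k = n₂/n₁ = 2, Var(x̄₁−x̄₂) = σ²(1/n₁ + 1/(k·n₁)) = σ²·(k+1)/(k·n₁).
So n₁ = (1 + 1/k)·((z_{α/2} + z_β)/d)² = 1.500 × (3.886/0.54)².
n₁ = 1.500 × 51.79 = 77.7.
Round up: n₁ = 78, giving n₂ = 2 × 78 = 156.

n₁ = 78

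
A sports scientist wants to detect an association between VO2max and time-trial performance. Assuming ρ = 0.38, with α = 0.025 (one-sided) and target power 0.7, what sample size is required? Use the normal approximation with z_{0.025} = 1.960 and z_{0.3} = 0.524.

n = 42

Fisher's z: C = ½·ln((1+r)/(1−r)) = ½·ln(2.2258) = 0.4001.
n = ((z_{α} + z_β)/C)² + 3.
(1.960 + 0.524) / 0.4001 = 2.484 / 0.4001 = 6.208.
n = 6.208² + 3 = 38.54 + 3 = 41.5.
Round up.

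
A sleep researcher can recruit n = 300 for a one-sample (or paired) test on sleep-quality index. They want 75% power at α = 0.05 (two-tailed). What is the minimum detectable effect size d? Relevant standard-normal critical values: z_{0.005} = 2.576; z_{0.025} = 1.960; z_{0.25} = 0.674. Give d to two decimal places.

d_min ≈ 0.15

For a single sample (or paired design) of n = 300: d_min = (z_{α/2} + z_β)/√n.
z-sum = 1.960 + 0.674 = 2.634.
d_min = 2.634 / √300 = 2.634 / 17.321 = 0.152.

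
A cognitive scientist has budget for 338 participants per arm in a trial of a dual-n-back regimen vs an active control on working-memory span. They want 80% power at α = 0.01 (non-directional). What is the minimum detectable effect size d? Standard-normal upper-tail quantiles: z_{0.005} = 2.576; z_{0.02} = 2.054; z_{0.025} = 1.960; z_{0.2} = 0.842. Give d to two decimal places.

d_min ≈ 0.26

For two independent groups of n = 338 each: d_min = (z_{α/2} + z_β)·√(2/n).
z-sum = 2.576 + 0.842 = 3.418.
d_min = 3.418 × √(2/338) = 3.418 × 0.0769 = 0.263.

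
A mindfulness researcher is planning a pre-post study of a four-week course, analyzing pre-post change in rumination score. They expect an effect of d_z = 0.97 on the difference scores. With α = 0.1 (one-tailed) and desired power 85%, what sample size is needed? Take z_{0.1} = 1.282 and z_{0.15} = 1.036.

For a paired (one-sample on differences) test: n = ((z_{α} + z_β) / d)².
z_{α} + z_β = 1.282 + 1.036 = 2.318.
n = (2.318 / 0.97)² = 2.390² = 5.71.
Round up.

n = 6 pairs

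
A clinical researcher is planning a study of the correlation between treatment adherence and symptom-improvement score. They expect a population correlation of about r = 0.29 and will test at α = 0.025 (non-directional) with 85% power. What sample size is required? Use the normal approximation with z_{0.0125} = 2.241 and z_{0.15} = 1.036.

Fisher's z: C = ½·ln((1+r)/(1−r)) = ½·ln(1.8169) = 0.2986.
n = ((z_{α/2} + z_β)/C)² + 3.
(2.241 + 1.036) / 0.2986 = 3.277 / 0.2986 = 10.975.
n = 10.975² + 3 = 120.44 + 3 = 123.4.
Round up.

n = 124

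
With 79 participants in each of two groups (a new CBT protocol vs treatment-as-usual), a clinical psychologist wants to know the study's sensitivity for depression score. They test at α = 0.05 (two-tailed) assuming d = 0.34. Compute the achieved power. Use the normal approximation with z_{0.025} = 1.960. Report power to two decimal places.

For two equal groups, power = Φ(d·√(n/2) − z_{α/2}).
d·√(n/2) = 0.34 × √(79/2) = 0.34 × 6.285 = 2.137.
z_β = 2.137 − 1.960 = 0.177.
Power = Φ(0.177) = 0.570.

power ≈ 0.57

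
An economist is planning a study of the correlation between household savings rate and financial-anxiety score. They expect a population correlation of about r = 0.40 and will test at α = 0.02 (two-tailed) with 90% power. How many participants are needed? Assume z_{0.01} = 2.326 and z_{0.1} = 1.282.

n = 76

Fisher's z: C = ½·ln((1+r)/(1−r)) = ½·ln(2.3333) = 0.4236.
n = ((z_{α/2} + z_β)/C)² + 3.
(2.326 + 1.282) / 0.4236 = 3.608 / 0.4236 = 8.517.
n = 8.517² + 3 = 72.55 + 3 = 75.5.
Round up.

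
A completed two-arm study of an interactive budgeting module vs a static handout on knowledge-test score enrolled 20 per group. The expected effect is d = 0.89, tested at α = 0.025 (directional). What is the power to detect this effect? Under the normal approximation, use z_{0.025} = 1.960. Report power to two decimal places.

For two equal groups, power = Φ(d·√(n/2) − z_{α}).
d·√(n/2) = 0.89 × √(20/2) = 0.89 × 3.162 = 2.814.
z_β = 2.814 − 1.960 = 0.854.
Power = Φ(0.854) = 0.804.

power ≈ 0.80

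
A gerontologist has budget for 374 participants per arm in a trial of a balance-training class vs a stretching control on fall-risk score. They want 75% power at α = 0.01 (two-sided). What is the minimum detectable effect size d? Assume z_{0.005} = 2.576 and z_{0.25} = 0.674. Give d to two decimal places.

For two independent groups of n = 374 each: d_min = (z_{α/2} + z_β)·√(2/n).
z-sum = 2.576 + 0.674 = 3.250.
d_min = 3.250 × √(2/374) = 3.250 × 0.0731 = 0.238.

d_min ≈ 0.24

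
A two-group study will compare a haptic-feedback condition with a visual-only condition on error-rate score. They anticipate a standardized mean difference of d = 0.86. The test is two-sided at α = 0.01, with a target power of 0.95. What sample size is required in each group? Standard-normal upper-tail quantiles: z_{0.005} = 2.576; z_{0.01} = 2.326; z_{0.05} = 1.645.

For two independent groups with equal n: n = 2·((z_{α/2} + z_β) / d)².
z_{α/2} + z_β = 2.576 + 1.645 = 4.221.
n = 2 × (4.221 / 0.86)² = 2 × 4.908² = 2 × 24.09 = 48.2.
Round up to the next whole participant.

n = 49 per group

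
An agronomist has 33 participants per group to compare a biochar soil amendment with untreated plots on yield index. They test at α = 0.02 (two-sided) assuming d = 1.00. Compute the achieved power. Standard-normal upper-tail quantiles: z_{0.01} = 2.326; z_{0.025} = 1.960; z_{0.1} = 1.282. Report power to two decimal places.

For two equal groups, power = Φ(d·√(n/2) − z_{α/2}).
d·√(n/2) = 1.00 × √(33/2) = 1.00 × 4.062 = 4.062.
z_β = 4.062 − 2.326 = 1.736.
Power = Φ(1.736) = 0.959.

power ≈ 0.96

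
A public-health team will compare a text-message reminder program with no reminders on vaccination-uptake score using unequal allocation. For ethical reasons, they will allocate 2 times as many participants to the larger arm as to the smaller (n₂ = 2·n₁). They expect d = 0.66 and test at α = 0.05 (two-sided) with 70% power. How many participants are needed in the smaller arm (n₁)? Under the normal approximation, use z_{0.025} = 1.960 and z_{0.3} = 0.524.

n₁ = 22

With allocation ratio k = n₂/n₁ = 2, Var(x̄₁−x̄₂) = σ²(1/n₁ + 1/(k·n₁)) = σ²·(k+1)/(k·n₁).
So n₁ = (1 + 1/k)·((z_{α/2} + z_β)/d)² = 1.500 × (2.484/0.66)².
n₁ = 1.500 × 14.16 = 21.2.
Round up: n₁ = 22, giving n₂ = 2 × 22 = 44.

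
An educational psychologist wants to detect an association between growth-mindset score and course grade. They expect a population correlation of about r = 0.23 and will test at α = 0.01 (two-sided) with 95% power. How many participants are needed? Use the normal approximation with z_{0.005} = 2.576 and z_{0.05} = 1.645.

n = 328

Fisher's z: C = ½·ln((1+r)/(1−r)) = ½·ln(1.5974) = 0.2342.
n = ((z_{α/2} + z_β)/C)² + 3.
(2.576 + 1.645) / 0.2342 = 4.221 / 0.2342 = 18.023.
n = 18.023² + 3 = 324.83 + 3 = 327.8.
Round up.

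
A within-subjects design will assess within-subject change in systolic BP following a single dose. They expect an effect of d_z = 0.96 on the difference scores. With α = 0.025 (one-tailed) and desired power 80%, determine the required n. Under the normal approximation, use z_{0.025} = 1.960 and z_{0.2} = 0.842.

n = 9 pairs

For a paired (one-sample on differences) test: n = ((z_{α} + z_β) / d)².
z_{α} + z_β = 1.960 + 0.842 = 2.802.
n = (2.802 / 0.96)² = 2.919² = 8.52.
Round up.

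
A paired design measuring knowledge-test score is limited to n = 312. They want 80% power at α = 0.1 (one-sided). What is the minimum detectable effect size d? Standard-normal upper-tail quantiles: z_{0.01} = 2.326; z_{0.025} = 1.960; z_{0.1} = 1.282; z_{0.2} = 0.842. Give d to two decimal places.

d_min ≈ 0.12

For a single sample (or paired design) of n = 312: d_min = (z_{α} + z_β)/√n.
z-sum = 1.282 + 0.842 = 2.124.
d_min = 2.124 / √312 = 2.124 / 17.664 = 0.120.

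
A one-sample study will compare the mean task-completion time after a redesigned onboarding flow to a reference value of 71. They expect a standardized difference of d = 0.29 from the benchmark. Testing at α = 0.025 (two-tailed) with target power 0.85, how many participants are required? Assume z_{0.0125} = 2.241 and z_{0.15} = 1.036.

For a one-sample test: n = ((z_{α/2} + z_β) / d)².
z_{α/2} + z_β = 2.241 + 1.036 = 3.277.
n = (3.277 / 0.29)² = 11.300² = 127.69.
Round up.

n = 128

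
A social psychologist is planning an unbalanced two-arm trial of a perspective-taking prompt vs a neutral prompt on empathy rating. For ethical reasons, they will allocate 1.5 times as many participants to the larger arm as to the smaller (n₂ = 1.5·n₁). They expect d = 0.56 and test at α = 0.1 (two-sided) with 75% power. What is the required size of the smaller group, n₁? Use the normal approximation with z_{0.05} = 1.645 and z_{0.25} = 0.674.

n₁ = 29

With allocation ratio k = n₂/n₁ = 1.5, Var(x̄₁−x̄₂) = σ²(1/n₁ + 1/(k·n₁)) = σ²·(k+1)/(k·n₁).
So n₁ = (1 + 1/k)·((z_{α/2} + z_β)/d)² = 1.667 × (2.319/0.56)².
n₁ = 1.667 × 17.15 = 28.6.
Round up: n₁ = 29, giving n₂ = ⌈1.5 × 29⌉ = ⌈43.5⌉ = 44.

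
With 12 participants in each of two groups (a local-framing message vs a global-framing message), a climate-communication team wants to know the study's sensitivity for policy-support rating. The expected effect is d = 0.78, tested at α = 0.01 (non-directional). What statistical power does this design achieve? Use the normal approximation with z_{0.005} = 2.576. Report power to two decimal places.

For two equal groups, power = Φ(d·√(n/2) − z_{α/2}).
d·√(n/2) = 0.78 × √(12/2) = 0.78 × 2.449 = 1.911.
z_β = 1.911 − 2.576 = -0.665.
Power = Φ(-0.665) = 0.253.

power ≈ 0.25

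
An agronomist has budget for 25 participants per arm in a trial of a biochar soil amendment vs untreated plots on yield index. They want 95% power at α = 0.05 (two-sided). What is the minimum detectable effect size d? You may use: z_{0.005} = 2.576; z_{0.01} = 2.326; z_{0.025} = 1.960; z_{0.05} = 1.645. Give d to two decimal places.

For two independent groups of n = 25 each: d_min = (z_{α/2} + z_β)·√(2/n).
z-sum = 1.960 + 1.645 = 3.605.
d_min = 3.605 × √(2/25) = 3.605 × 0.2828 = 1.020.

d_min ≈ 1.02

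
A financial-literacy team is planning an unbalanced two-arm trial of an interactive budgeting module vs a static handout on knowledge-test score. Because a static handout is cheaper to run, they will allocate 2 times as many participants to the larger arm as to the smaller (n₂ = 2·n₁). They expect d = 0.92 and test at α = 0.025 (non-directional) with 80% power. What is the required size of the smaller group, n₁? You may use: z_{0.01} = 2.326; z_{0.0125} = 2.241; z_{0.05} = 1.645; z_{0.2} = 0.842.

With allocation ratio k = n₂/n₁ = 2, Var(x̄₁−x̄₂) = σ²(1/n₁ + 1/(k·n₁)) = σ²·(k+1)/(k·n₁).
So n₁ = (1 + 1/k)·((z_{α/2} + z_β)/d)² = 1.500 × (3.083/0.92)².
n₁ = 1.500 × 11.23 = 16.8.
Round up: n₁ = 17, giving n₂ = 2 × 17 = 34.

n₁ = 17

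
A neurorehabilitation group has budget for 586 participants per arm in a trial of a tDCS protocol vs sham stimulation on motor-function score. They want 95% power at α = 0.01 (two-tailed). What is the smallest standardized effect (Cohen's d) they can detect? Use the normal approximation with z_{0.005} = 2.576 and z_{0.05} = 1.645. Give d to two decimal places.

d_min ≈ 0.25

For two independent groups of n = 586 each: d_min = (z_{α/2} + z_β)·√(2/n).
z-sum = 2.576 + 1.645 = 4.221.
d_min = 4.221 × √(2/586) = 4.221 × 0.0584 = 0.247.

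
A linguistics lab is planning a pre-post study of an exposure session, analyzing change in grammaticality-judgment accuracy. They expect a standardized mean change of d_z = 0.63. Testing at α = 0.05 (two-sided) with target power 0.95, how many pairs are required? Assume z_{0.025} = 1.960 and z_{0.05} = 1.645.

For a paired (one-sample on differences) test: n = ((z_{α/2} + z_β) / d)².
z_{α/2} + z_β = 1.960 + 1.645 = 3.605.
n = (3.605 / 0.63)² = 5.722² = 32.74.
Round up.

n = 33 pairs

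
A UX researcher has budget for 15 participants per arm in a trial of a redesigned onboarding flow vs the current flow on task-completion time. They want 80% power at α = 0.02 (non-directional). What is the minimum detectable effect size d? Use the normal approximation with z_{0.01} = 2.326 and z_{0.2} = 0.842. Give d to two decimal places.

d_min ≈ 1.16

For two independent groups of n = 15 each: d_min = (z_{α/2} + z_β)·√(2/n).
z-sum = 2.326 + 0.842 = 3.168.
d_min = 3.168 × √(2/15) = 3.168 × 0.3651 = 1.157.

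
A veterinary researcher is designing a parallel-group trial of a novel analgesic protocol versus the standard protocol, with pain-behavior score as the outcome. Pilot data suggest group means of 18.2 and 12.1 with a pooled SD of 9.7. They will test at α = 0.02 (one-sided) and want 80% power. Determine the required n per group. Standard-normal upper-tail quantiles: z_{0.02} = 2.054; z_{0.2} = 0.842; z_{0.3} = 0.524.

Cohen's d = |M₁ − M₂| / SD_pooled = |18.2 − 12.1| / 9.7 = 6.1 / 9.7 = 0.629.
For two independent groups with equal n: n = 2·((z_{α} + z_β) / d)².
z_{α} + z_β = 2.054 + 0.842 = 2.896.
n = 2 × (2.896 / 0.629)² = 2 × 4.604² = 2 × 21.20 = 42.4.
Round up to the next whole participant.

n = 43 per group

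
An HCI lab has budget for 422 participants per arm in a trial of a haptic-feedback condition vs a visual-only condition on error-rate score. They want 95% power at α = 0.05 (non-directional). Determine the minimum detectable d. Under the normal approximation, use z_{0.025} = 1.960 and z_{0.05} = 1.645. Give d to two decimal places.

For two independent groups of n = 422 each: d_min = (z_{α/2} + z_β)·√(2/n).
z-sum = 1.960 + 1.645 = 3.605.
d_min = 3.605 × √(2/422) = 3.605 × 0.0688 = 0.248.

d_min ≈ 0.25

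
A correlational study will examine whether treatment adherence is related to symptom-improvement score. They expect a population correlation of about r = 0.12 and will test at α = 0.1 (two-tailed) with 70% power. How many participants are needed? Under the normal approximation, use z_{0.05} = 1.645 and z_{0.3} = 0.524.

Fisher's z: C = ½·ln((1+r)/(1−r)) = ½·ln(1.2727) = 0.1206.
n = ((z_{α/2} + z_β)/C)² + 3.
(1.645 + 0.524) / 0.1206 = 2.169 / 0.1206 = 17.985.
n = 17.985² + 3 = 323.46 + 3 = 326.5.
Round up.

n = 327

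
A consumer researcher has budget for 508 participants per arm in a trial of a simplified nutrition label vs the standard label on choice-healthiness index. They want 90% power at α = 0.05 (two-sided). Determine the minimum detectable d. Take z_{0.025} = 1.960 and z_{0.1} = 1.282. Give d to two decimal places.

For two independent groups of n = 508 each: d_min = (z_{α/2} + z_β)·√(2/n).
z-sum = 1.960 + 1.282 = 3.242.
d_min = 3.242 × √(2/508) = 3.242 × 0.0627 = 0.203.

d_min ≈ 0.20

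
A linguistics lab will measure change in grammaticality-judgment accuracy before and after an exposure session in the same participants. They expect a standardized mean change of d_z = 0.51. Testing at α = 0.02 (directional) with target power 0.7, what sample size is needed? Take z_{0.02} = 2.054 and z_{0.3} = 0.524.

n = 26 pairs

For a paired (one-sample on differences) test: n = ((z_{α} + z_β) / d)².
z_{α} + z_β = 2.054 + 0.524 = 2.578.
n = (2.578 / 0.51)² = 5.055² = 25.55.
Round up.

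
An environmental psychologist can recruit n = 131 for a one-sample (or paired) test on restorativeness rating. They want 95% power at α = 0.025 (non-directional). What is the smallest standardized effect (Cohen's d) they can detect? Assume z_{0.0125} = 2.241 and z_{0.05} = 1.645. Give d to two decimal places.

For a single sample (or paired design) of n = 131: d_min = (z_{α/2} + z_β)/√n.
z-sum = 2.241 + 1.645 = 3.886.
d_min = 3.886 / √131 = 3.886 / 11.446 = 0.340.

d_min ≈ 0.34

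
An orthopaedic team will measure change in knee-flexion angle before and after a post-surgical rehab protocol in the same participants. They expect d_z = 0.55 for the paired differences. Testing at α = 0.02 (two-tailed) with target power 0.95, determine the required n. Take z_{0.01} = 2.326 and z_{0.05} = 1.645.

For a paired (one-sample on differences) test: n = ((z_{α/2} + z_β) / d)².
z_{α/2} + z_β = 2.326 + 1.645 = 3.971.
n = (3.971 / 0.55)² = 7.220² = 52.13.
Round up.

n = 53 pairs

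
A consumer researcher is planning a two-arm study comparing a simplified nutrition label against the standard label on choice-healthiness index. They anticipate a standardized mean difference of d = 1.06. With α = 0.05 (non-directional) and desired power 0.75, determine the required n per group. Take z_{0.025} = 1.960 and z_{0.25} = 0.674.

n = 13 per group

For two independent groups with equal n: n = 2·((z_{α/2} + z_β) / d)².
z_{α/2} + z_β = 1.960 + 0.674 = 2.634.
n = 2 × (2.634 / 1.06)² = 2 × 2.485² = 2 × 6.17 = 12.3.
Round up to the next whole participant.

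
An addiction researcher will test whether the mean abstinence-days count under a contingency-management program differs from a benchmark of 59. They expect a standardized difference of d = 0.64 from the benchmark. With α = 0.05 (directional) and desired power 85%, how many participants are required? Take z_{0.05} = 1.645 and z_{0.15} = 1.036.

For a one-sample test: n = ((z_{α} + z_β) / d)².
z_{α} + z_β = 1.645 + 1.036 = 2.681.
n = (2.681 / 0.64)² = 4.189² = 17.55.
Round up.

n = 18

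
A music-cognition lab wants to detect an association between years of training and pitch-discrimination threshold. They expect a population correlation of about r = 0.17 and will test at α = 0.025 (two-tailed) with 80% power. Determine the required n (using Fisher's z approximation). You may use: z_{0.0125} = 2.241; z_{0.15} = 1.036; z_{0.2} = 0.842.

n = 326

Fisher's z: C = ½·ln((1+r)/(1−r)) = ½·ln(1.4096) = 0.1717.
n = ((z_{α/2} + z_β)/C)² + 3.
(2.241 + 0.842) / 0.1717 = 3.083 / 0.1717 = 17.956.
n = 17.956² + 3 = 322.41 + 3 = 325.4.
Round up.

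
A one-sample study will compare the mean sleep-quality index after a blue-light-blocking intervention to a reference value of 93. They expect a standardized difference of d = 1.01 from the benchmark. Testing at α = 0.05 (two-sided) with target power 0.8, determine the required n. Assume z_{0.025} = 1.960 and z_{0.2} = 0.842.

n = 8

For a one-sample test: n = ((z_{α/2} + z_β) / d)².
z_{α/2} + z_β = 1.960 + 0.842 = 2.802.
n = (2.802 / 1.01)² = 2.774² = 7.70.
Round up.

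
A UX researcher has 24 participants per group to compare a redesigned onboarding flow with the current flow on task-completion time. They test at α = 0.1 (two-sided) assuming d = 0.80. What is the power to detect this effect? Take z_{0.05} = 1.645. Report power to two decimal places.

For two equal groups, power = Φ(d·√(n/2) − z_{α/2}).
d·√(n/2) = 0.80 × √(24/2) = 0.80 × 3.464 = 2.771.
z_β = 2.771 − 1.645 = 1.126.
Power = Φ(1.126) = 0.870.

power ≈ 0.87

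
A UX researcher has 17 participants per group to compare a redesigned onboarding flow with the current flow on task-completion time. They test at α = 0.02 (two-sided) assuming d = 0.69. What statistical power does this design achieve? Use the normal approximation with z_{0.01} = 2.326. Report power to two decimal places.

For two equal groups, power = Φ(d·√(n/2) − z_{α/2}).
d·√(n/2) = 0.69 × √(17/2) = 0.69 × 2.915 = 2.012.
z_β = 2.012 − 2.326 = -0.314.
Power = Φ(-0.314) = 0.377.

power ≈ 0.38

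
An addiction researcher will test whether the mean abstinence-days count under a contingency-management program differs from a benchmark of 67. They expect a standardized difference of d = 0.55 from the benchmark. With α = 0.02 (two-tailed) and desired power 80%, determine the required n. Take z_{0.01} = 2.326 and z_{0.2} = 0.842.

For a one-sample test: n = ((z_{α/2} + z_β) / d)².
z_{α/2} + z_β = 2.326 + 0.842 = 3.168.
n = (3.168 / 0.55)² = 5.760² = 33.18.
Round up.

n = 34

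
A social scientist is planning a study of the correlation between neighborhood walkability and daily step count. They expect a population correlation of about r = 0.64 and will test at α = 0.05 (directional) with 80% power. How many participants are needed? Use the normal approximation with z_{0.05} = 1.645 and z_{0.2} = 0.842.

Fisher's z: C = ½·ln((1+r)/(1−r)) = ½·ln(4.5556) = 0.7582.
n = ((z_{α} + z_β)/C)² + 3.
(1.645 + 0.842) / 0.7582 = 2.487 / 0.7582 = 3.280.
n = 3.280² + 3 = 10.76 + 3 = 13.8.
Round up.

n = 14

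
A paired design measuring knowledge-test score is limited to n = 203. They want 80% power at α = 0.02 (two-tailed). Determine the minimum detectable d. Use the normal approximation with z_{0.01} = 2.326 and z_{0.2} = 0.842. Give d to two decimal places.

d_min ≈ 0.22

For a single sample (or paired design) of n = 203: d_min = (z_{α/2} + z_β)/√n.
z-sum = 2.326 + 0.842 = 3.168.
d_min = 3.168 / √203 = 3.168 / 14.248 = 0.222.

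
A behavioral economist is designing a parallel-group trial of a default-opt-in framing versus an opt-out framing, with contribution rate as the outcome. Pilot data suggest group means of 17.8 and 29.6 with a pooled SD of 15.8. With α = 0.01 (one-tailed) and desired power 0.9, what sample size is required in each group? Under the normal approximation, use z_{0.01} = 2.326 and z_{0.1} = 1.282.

Cohen's d = |M₁ − M₂| / SD_pooled = |17.8 − 29.6| / 15.8 = 11.8 / 15.8 = 0.747.
For two independent groups with equal n: n = 2·((z_{α} + z_β) / d)².
z_{α} + z_β = 2.326 + 1.282 = 3.608.
n = 2 × (3.608 / 0.747)² = 2 × 4.830² = 2 × 23.33 = 46.7.
Round up to the next whole participant.

n = 47 per group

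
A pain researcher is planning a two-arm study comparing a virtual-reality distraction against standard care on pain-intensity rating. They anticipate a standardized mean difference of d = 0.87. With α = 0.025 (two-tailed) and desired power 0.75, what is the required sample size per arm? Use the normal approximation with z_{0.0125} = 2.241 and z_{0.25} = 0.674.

For two independent groups with equal n: n = 2·((z_{α/2} + z_β) / d)².
z_{α/2} + z_β = 2.241 + 0.674 = 2.915.
n = 2 × (2.915 / 0.87)² = 2 × 3.351² = 2 × 11.23 = 22.5.
Round up to the next whole participant.

n = 23 per group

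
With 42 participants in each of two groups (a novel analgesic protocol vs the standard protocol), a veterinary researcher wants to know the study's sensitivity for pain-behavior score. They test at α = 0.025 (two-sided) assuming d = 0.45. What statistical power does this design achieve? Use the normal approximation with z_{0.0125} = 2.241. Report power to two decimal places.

For two equal groups, power = Φ(d·√(n/2) − z_{α/2}).
d·√(n/2) = 0.45 × √(42/2) = 0.45 × 4.583 = 2.062.
z_β = 2.062 − 2.241 = -0.179.
Power = Φ(-0.179) = 0.429.

power ≈ 0.43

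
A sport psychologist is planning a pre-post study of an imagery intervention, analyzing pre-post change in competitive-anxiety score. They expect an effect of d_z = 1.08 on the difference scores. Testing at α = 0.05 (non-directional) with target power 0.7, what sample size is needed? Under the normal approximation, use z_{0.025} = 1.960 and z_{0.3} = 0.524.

For a paired (one-sample on differences) test: n = ((z_{α/2} + z_β) / d)².
z_{α/2} + z_β = 1.960 + 0.524 = 2.484.
n = (2.484 / 1.08)² = 2.300² = 5.29.
Round up.

n = 6 pairs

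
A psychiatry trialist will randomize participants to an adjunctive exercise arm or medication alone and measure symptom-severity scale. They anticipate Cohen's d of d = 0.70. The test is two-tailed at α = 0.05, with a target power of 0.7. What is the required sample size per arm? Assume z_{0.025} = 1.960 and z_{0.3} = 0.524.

For two independent groups with equal n: n = 2·((z_{α/2} + z_β) / d)².
z_{α/2} + z_β = 1.960 + 0.524 = 2.484.
n = 2 × (2.484 / 0.70)² = 2 × 3.549² = 2 × 12.59 = 25.2.
Round up to the next whole participant.

n = 26 per group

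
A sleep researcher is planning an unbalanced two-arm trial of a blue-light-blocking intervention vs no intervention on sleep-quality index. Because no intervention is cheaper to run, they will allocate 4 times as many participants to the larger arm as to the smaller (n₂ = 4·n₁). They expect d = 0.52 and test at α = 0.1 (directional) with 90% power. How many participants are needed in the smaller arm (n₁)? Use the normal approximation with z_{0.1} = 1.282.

n₁ = 31

With allocation ratio k = n₂/n₁ = 4, Var(x̄₁−x̄₂) = σ²(1/n₁ + 1/(k·n₁)) = σ²·(k+1)/(k·n₁).
So n₁ = (1 + 1/k)·((z_{α} + z_β)/d)² = 1.250 × (2.564/0.52)².
n₁ = 1.250 × 24.31 = 30.4.
Round up: n₁ = 31, giving n₂ = 4 × 31 = 124.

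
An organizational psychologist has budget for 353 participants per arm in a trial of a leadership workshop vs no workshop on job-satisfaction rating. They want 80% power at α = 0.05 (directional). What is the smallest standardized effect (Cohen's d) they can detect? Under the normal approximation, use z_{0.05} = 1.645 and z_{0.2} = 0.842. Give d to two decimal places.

d_min ≈ 0.19

For two independent groups of n = 353 each: d_min = (z_{α} + z_β)·√(2/n).
z-sum = 1.645 + 0.842 = 2.487.
d_min = 2.487 × √(2/353) = 2.487 × 0.0753 = 0.187.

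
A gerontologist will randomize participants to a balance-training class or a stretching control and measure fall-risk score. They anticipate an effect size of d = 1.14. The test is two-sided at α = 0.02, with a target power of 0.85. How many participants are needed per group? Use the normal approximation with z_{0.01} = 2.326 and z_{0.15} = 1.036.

n = 18 per group

For two independent groups with equal n: n = 2·((z_{α/2} + z_β) / d)².
z_{α/2} + z_β = 2.326 + 1.036 = 3.362.
n = 2 × (3.362 / 1.14)² = 2 × 2.949² = 2 × 8.70 = 17.4.
Round up to the next whole participant.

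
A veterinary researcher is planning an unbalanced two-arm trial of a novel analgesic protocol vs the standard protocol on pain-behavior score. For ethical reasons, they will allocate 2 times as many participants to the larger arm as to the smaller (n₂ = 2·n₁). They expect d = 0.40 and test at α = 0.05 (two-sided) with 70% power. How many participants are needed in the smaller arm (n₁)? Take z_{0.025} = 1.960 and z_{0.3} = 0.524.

n₁ = 58

With allocation ratio k = n₂/n₁ = 2, Var(x̄₁−x̄₂) = σ²(1/n₁ + 1/(k·n₁)) = σ²·(k+1)/(k·n₁).
So n₁ = (1 + 1/k)·((z_{α/2} + z_β)/d)² = 1.500 × (2.484/0.40)².
n₁ = 1.500 × 38.56 = 57.8.
Round up: n₁ = 58, giving n₂ = 2 × 58 = 116.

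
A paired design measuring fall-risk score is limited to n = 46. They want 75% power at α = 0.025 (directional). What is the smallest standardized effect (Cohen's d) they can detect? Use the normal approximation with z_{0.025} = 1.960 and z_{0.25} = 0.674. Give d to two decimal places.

d_min ≈ 0.39

For a single sample (or paired design) of n = 46: d_min = (z_{α} + z_β)/√n.
z-sum = 1.960 + 0.674 = 2.634.
d_min = 2.634 / √46 = 2.634 / 6.782 = 0.388.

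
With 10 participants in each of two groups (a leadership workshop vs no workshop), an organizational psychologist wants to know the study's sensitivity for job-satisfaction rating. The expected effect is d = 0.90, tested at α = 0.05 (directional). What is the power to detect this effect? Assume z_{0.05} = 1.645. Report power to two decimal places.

For two equal groups, power = Φ(d·√(n/2) − z_{α}).
d·√(n/2) = 0.90 × √(10/2) = 0.90 × 2.236 = 2.012.
z_β = 2.012 − 1.645 = 0.367.
Power = Φ(0.367) = 0.643.

power ≈ 0.64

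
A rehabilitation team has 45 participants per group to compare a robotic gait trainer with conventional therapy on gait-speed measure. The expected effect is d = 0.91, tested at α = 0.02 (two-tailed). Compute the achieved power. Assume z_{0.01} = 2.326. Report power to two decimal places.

power ≈ 0.98

For two equal groups, power = Φ(d·√(n/2) − z_{α/2}).
d·√(n/2) = 0.91 × √(45/2) = 0.91 × 4.743 = 4.317.
z_β = 4.317 − 2.326 = 1.991.
Power = Φ(1.991) = 0.977.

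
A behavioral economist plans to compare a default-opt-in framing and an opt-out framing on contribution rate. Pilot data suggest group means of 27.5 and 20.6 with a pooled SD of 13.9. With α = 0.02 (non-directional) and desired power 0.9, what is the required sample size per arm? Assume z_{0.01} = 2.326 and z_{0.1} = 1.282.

Cohen's d = |M₁ − M₂| / SD_pooled = |27.5 − 20.6| / 13.9 = 6.9 / 13.9 = 0.496.
For two independent groups with equal n: n = 2·((z_{α/2} + z_β) / d)².
z_{α/2} + z_β = 2.326 + 1.282 = 3.608.
n = 2 × (3.608 / 0.496)² = 2 × 7.274² = 2 × 52.91 = 105.8.
Round up to the next whole participant.

n = 106 per group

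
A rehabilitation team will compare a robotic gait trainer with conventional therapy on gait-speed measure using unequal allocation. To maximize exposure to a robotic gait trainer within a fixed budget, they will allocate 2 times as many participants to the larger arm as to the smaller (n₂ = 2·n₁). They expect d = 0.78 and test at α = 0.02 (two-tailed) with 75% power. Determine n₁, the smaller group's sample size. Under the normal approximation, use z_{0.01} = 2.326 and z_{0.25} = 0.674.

n₁ = 23

With allocation ratio k = n₂/n₁ = 2, Var(x̄₁−x̄₂) = σ²(1/n₁ + 1/(k·n₁)) = σ²·(k+1)/(k·n₁).
So n₁ = (1 + 1/k)·((z_{α/2} + z_β)/d)² = 1.500 × (3.000/0.78)².
n₁ = 1.500 × 14.79 = 22.2.
Round up: n₁ = 23, giving n₂ = 2 × 23 = 46.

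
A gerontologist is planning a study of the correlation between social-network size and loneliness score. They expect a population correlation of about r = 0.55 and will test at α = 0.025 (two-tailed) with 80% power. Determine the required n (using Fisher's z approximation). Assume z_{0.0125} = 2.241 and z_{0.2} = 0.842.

Fisher's z: C = ½·ln((1+r)/(1−r)) = ½·ln(3.4444) = 0.6184.
n = ((z_{α/2} + z_β)/C)² + 3.
(2.241 + 0.842) / 0.6184 = 3.083 / 0.6184 = 4.985.
n = 4.985² + 3 = 24.85 + 3 = 27.9.
Round up.

n = 28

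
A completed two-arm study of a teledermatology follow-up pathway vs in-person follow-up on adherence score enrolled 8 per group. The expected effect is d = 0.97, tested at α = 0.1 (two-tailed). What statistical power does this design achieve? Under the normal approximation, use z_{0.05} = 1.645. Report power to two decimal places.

power ≈ 0.62

For two equal groups, power = Φ(d·√(n/2) − z_{α/2}).
d·√(n/2) = 0.97 × √(8/2) = 0.97 × 2.000 = 1.940.
z_β = 1.940 − 1.645 = 0.295.
Power = Φ(0.295) = 0.616.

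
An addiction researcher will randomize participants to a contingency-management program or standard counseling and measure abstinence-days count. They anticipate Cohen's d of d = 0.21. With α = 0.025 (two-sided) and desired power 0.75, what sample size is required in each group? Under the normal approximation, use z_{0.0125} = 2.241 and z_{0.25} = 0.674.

n = 386 per group

For two independent groups with equal n: n = 2·((z_{α/2} + z_β) / d)².
z_{α/2} + z_β = 2.241 + 0.674 = 2.915.
n = 2 × (2.915 / 0.21)² = 2 × 13.881² = 2 × 192.68 = 385.4.
Round up to the next whole participant.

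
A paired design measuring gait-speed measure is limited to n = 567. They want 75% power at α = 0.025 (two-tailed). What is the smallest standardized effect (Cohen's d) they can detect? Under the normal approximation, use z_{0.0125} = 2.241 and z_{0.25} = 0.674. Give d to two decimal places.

For a single sample (or paired design) of n = 567: d_min = (z_{α/2} + z_β)/√n.
z-sum = 2.241 + 0.674 = 2.915.
d_min = 2.915 / √567 = 2.915 / 23.812 = 0.122.

d_min ≈ 0.12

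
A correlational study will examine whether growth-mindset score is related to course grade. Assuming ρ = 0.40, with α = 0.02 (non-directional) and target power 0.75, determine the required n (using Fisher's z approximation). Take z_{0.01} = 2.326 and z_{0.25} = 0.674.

Fisher's z: C = ½·ln((1+r)/(1−r)) = ½·ln(2.3333) = 0.4236.
n = ((z_{α/2} + z_β)/C)² + 3.
(2.326 + 0.674) / 0.4236 = 3.000 / 0.4236 = 7.082.
n = 7.082² + 3 = 50.16 + 3 = 53.2.
Round up.

n = 54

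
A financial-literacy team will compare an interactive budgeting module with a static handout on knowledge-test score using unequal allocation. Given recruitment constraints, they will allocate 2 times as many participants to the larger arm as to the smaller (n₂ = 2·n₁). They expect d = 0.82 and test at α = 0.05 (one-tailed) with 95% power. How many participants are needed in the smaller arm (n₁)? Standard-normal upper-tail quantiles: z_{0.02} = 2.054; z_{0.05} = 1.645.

n₁ = 25

With allocation ratio k = n₂/n₁ = 2, Var(x̄₁−x̄₂) = σ²(1/n₁ + 1/(k·n₁)) = σ²·(k+1)/(k·n₁).
So n₁ = (1 + 1/k)·((z_{α} + z_β)/d)² = 1.500 × (3.290/0.82)².
n₁ = 1.500 × 16.10 = 24.1.
Round up: n₁ = 25, giving n₂ = 2 × 25 = 50.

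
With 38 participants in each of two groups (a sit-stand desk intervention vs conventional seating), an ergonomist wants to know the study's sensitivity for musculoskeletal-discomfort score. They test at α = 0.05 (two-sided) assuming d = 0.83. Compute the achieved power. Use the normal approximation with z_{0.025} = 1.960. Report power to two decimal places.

For two equal groups, power = Φ(d·√(n/2) − z_{α/2}).
d·√(n/2) = 0.83 × √(38/2) = 0.83 × 4.359 = 3.618.
z_β = 3.618 − 1.960 = 1.658.
Power = Φ(1.658) = 0.951.

power ≈ 0.95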